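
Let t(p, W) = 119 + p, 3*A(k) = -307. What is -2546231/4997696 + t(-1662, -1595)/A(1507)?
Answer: 22352641867/1534292672 ≈ 14.569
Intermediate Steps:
A(k) = -307/3 (A(k) = (⅓)*(-307) = -307/3)
-2546231/4997696 + t(-1662, -1595)/A(1507) = -2546231/4997696 + (119 - 1662)/(-307/3) = -2546231*1/4997696 - 1543*(-3/307) = -2546231/4997696 + 4629/307 = 22352641867/1534292672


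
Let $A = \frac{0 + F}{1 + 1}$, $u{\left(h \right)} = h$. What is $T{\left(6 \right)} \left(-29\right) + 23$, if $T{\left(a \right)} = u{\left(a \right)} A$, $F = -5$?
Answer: $458$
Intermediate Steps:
$A = - \frac{5}{2}$ ($A = \frac{0 - 5}{1 + 1} = - \frac{5}{2} \approx -2.5$)
$T{\left(a \right)} = - \frac{5 a}{2}$ ($T{\left(a \right)} = a \left(- \frac{5}{2}\right) = - \frac{5 a}{2}$)
$T{\left(6 \right)} \left(-29\right) + 23 = \left(- \frac{5}{2}\right) 6 \left(-29\right) + 23 = \left(-15\right) \left(-29\right) + 23 = 435 + 23 = 458$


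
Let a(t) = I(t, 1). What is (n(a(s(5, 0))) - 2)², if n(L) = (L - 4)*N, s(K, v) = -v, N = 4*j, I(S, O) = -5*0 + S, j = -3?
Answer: 2116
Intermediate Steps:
I(S, O) = S (I(S, O) = 0 + S = S)
N = -12 (N = 4*(-3) = -12)
a(t) = t
n(L) = 48 - 12*L (n(L) = (L - 4)*(-12) = (-4 + L)*(-12) = 48 - 12*L)
(n(a(s(5, 0))) - 2)² = ((48 - (-12)*0) - 2)² = ((48 - 12*0) - 2)² = ((48 + 0) - 2)² = (48 - 2)² = 46² = 2116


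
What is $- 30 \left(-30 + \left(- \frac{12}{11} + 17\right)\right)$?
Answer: $\frac{4650}{11} \approx 422.73$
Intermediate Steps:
$- 30 \left(-30 + \left(- \frac{12}{11} + 17\right)\right) = - 30 \left(-30 + \frac{175}{11}\right) = \left(-30\right) \left(- \frac{155}{11}\right) = \frac{4650}{11}$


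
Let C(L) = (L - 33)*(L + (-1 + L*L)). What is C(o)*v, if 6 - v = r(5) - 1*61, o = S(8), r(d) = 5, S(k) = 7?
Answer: -88660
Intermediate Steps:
o = 7
C(L) = (-33 + L)*(-1 + L + L**2) (C(L) = (-33 + L)*(L + (-1 + L**2)) = (-33 + L)*(-1 + L + L**2))
v = 62 (v = 6 - (5 - 1*61) = 6 - (5 - 61) = 6 - 1*(-56) = 6 + 56 = 62)
C(o)*v = (33 + 7**3 - 34*7 - 32*7**2)*62 = (33 + 343 - 238 - 32*49)*62 = (33 + 343 - 238 - 1568)*62 = -1430*62 = -88660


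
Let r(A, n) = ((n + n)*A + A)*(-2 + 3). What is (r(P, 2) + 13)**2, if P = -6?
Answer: 289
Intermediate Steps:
r(A, n) = A + 2*A*n (r(A, n) = ((2*n)*A + A)*1 = (2*A*n + A)*1 = (A + 2*A*n)*1 = A + 2*A*n)
(r(P, 2) + 13)**2 = (-6*(1 + 2*2) + 13)**2 = (-6*(1 + 4) + 13)**2 = (-6*5 + 13)**2 = (-30 + 13)**2 = (-17)**2 = 289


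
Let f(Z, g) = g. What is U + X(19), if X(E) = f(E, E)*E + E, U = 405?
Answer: 785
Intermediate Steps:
X(E) = E + E**2 (X(E) = E*E + E = E**2 + E = E + E**2)
U + X(19) = 405 + 19*(1 + 19) = 405 + 19*20 = 405 + 380 = 785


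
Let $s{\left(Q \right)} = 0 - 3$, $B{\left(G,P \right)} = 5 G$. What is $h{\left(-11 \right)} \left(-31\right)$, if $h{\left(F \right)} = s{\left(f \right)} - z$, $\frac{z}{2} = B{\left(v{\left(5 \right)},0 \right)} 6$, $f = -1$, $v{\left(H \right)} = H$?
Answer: $9393$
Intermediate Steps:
$s{\left(Q \right)} = -3$
$z = 300$ ($z = 2 \cdot 5 \cdot 5 \cdot 6 = 2 \cdot 25 \cdot 6 = 2 \cdot 150 = 300$)
$h{\left(F \right)} = -303$ ($h{\left(F \right)} = -3 - 300 = -303$)
$h{\left(-11 \right)} \left(-31\right) = \left(-303\right) \left(-31\right) = 9393$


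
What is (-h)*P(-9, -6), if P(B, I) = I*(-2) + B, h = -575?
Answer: 1725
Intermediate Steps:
P(B, I) = B - 2*I (P(B, I) = -2*I + B = B - 2*I)
(-h)*P(-9, -6) = (-1*(-575))*(-9 - 2*(-6)) = 575*(-9 + 12) = 575*3 = 1725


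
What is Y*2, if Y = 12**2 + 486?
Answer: 1260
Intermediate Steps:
Y = 630 (Y = 144 + 486 = 630)
Y*2 = 630*2 = 1260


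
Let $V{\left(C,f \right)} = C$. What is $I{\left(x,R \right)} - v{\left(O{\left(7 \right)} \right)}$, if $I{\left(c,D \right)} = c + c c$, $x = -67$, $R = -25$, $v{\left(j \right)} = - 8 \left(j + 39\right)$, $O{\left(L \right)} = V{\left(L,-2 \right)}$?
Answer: $4790$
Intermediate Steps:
$O{\left(L \right)} = L$
$v{\left(j \right)} = -312 - 8 j$ ($v{\left(j \right)} = - 8 \left(39 + j\right) = -312 - 8 j$)
$I{\left(c,D \right)} = c + c^{2}$
$I{\left(x,R \right)} - v{\left(O{\left(7 \right)} \right)} = - 67 \left(1 - 67\right) - \left(-312 - 56\right) = \left(-67\right) \left(-66\right) - \left(-312 - 56\right) = 4422 - -368 = 4422 + 368 = 4790$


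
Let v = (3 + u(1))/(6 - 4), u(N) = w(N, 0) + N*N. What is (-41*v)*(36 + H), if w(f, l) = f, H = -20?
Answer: -1640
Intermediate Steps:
u(N) = N + N² (u(N) = N + N*N = N + N²)
v = 5/2 (v = (3 + 1*(1 + 1))/(6 - 4) = (3 + 1*2)/2 = (3 + 2)*(½) = 5*(½) = 5/2 ≈ 2.5000)
(-41*v)*(36 + H) = (-41*5/2)*(36 - 20) = -205/2*16 = -1640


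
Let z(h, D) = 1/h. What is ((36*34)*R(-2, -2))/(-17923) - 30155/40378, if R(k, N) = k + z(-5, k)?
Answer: -2158690933/3618474470 ≈ -0.59657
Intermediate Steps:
R(k, N) = -⅕ + k (R(k, N) = k + 1/(-5) = k - ⅕ = -⅕ + k)
((36*34)*R(-2, -2))/(-17923) - 30155/40378 = ((36*34)*(-⅕ - 2))/(-17923) - 30155/40378 = (1224*(-11/5))*(-1/17923) - 30155*1/40378 = -13464/5*(-1/17923) - 30155/40378 = 13464/89615 - 30155/40378 = -2158690933/3618474470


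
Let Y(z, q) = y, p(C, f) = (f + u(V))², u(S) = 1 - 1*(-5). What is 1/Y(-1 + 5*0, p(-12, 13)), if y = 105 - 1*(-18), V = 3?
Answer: 1/123 ≈ 0.0081301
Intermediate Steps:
u(S) = 6 (u(S) = 1 + 5 = 6)
p(C, f) = (6 + f)² (p(C, f) = (f + 6)² = (6 + f)²)
y = 123 (y = 105 + 18 = 123)
Y(z, q) = 123
1/Y(-1 + 5*0, p(-12, 13)) = 1/123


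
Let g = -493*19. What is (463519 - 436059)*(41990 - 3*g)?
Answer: 1924698860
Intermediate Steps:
g = -9367
(463519 - 436059)*(41990 - 3*g) = (463519 - 436059)*(41990 - 3*(-9367)) = 27460*(41990 + 28101) = 27460*70091 = 1924698860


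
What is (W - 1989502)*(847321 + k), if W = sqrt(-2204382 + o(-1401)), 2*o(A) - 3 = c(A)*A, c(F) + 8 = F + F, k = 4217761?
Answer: -10076990769164 + 7597623*I*sqrt(104878) ≈ -1.0077e+13 + 2.4605e+9*I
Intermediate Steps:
c(F) = -8 + 2*F (c(F) = -8 + (F + F) = -8 + 2*F)
o(A) = 3/2 + A*(-8 + 2*A)/2 (o(A) = 3/2 + ((-8 + 2*A)*A)/2 = 3/2 + (A*(-8 + 2*A))/2 = 3/2 + A*(-8 + 2*A)/2)
W = 3*I*sqrt(104878)/2 (W = sqrt(-2204382 + (3/2 - 1401*(-4 - 1401))) = sqrt(-2204382 + (3/2 - 1401*(-1405))) = sqrt(-2204382 + (3/2 + 1968405)) = sqrt(-2204382 + 3936813/2) = sqrt(-471951/2) = 3*I*sqrt(104878)/2 ≈ 485.77*I)
(W - 1989502)*(847321 + k) = (3*I*sqrt(104878)/2 - 1989502)*(847321 + 4217761) = (-1989502 + 3*I*sqrt(104878)/2)*5065082 = -10076990769164 + 7597623*I*sqrt(104878)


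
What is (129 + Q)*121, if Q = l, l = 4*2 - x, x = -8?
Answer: 17545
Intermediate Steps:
l = 16 (l = 4*2 - 1*(-8) = 8 + 8 = 16)
Q = 16
(129 + Q)*121 = (129 + 16)*121 = 145*121 = 17545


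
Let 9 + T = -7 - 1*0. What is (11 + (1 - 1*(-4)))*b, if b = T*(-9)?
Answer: 2304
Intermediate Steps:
T = -16 (T = -9 + (-7 - 1*0) = -9 + (-7 + 0) = -9 - 7 = -16)
b = 144 (b = -16*(-9) = 144)
(11 + (1 - 1*(-4)))*b = (11 + (1 - 1*(-4)))*144 = (11 + (1 + 4))*144 = (11 + 5)*144 = 16*144 = 2304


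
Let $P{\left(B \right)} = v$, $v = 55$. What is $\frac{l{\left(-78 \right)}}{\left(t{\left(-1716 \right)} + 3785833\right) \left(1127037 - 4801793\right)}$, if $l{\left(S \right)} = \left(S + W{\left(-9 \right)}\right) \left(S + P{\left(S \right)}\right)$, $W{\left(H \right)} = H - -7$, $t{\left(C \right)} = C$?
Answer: $- \frac{20}{151148985331} \approx -1.3232 \cdot 10^{-10}$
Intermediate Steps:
$P{\left(B \right)} = 55$
$W{\left(H \right)} = 7 + H$ ($W{\left(H \right)} = H + 7 = 7 + H$)
$l{\left(S \right)} = \left(-2 + S\right) \left(55 + S\right)$ ($l{\left(S \right)} = \left(S + \left(7 - 9\right)\right) \left(S + 55\right) = \left(S - 2\right) \left(55 + S\right) = \left(-2 + S\right) \left(55 + S\right)$)
$\frac{l{\left(-78 \right)}}{\left(t{\left(-1716 \right)} + 3785833\right) \left(1127037 - 4801793\right)} = \frac{-110 + \left(-78\right)^{2} + 53 \left(-78\right)}{\left(-1716 + 3785833\right) \left(1127037 - 4801793\right)} = \frac{-110 + 6084 - 4134}{3784117 \left(-3674756\right)} = \frac{1840}{-13905706650452} = 1840 \left(- \frac{1}{13905706650452}\right) = - \frac{20}{151148985331}$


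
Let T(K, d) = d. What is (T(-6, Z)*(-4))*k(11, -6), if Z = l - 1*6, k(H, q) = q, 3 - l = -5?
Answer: 48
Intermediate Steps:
l = 8 (l = 3 - 1*(-5) = 3 + 5 = 8)
Z = 2 (Z = 8 - 1*6 = 8 - 6 = 2)
(T(-6, Z)*(-4))*k(11, -6) = (2*(-4))*(-6) = -8*(-6) = 48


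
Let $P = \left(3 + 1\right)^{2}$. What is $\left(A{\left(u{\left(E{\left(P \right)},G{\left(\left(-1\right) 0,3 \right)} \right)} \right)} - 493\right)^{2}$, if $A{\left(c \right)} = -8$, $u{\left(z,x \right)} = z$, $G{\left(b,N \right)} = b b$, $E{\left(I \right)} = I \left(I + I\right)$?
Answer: $251001$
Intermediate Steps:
$P = 16$ ($P = 4^{2} = 16$)
$E{\left(I \right)} = 2 I^{2}$ ($E{\left(I \right)} = I 2 I = 2 I^{2}$)
$G{\left(b,N \right)} = b^{2}$
$\left(A{\left(u{\left(E{\left(P \right)},G{\left(\left(-1\right) 0,3 \right)} \right)} \right)} - 493\right)^{2} = \left(-8 - 493\right)^{2} = \left(-501\right)^{2} = 251001$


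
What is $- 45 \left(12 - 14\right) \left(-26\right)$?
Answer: $-2340$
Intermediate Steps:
$- 45 \left(12 - 14\right) \left(-26\right) = \left(-45\right) \left(-2\right) \left(-26\right) = 90 \left(-26\right) = -2340$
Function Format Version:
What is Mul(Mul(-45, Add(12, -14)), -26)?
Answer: -2340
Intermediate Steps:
Mul(Mul(-45, Add(12, -14)), -26) = Mul(Mul(-45, -2), -26) = Mul(90, -26) = -2340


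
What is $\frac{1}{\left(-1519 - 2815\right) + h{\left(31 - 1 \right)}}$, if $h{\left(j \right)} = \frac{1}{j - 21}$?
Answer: $- \frac{9}{39005} \approx -0.00023074$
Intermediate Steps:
$h{\left(j \right)} = \frac{1}{-21 + j}$
$\frac{1}{\left(-1519 - 2815\right) + h{\left(31 - 1 \right)}} = \frac{1}{\left(-1519 - 2815\right) + \frac{1}{-21 + \left(31 - 1\right)}} = \frac{1}{-4334 + \frac{1}{-21 + 30}} = \frac{1}{-4334 + \frac{1}{9}} = \frac{1}{- \frac{39005}{9}} = - \frac{9}{39005}$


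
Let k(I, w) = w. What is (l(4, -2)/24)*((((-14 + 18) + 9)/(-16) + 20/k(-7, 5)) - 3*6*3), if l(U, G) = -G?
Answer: -271/64 ≈ -4.2344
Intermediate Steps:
(l(4, -2)/24)*((((-14 + 18) + 9)/(-16) + 20/k(-7, 5)) - 3*6*3) = (-1*(-2)/24)*((((-14 + 18) + 9)/(-16) + 20/5) - 3*6*3) = (2*(1/24))*(((4 + 9)*(-1/16) + 20*(⅕)) - 18*3) = ((13*(-1/16) + 4) - 1*54)/12 = ((-13/16 + 4) - 54)/12 = (51/16 - 54)/12 = (1/12)*(-813/16) = -271/64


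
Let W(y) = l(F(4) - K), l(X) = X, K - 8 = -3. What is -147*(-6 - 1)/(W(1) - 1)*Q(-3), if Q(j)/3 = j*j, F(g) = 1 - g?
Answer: -3087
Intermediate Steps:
K = 5 (K = 8 - 3 = 5)
W(y) = -8 (W(y) = (1 - 1*4) - 1*5 = (1 - 4) - 5 = -3 - 5 = -8)
Q(j) = 3*j**2 (Q(j) = 3*(j*j) = 3*j**2)
-147*(-6 - 1)/(W(1) - 1)*Q(-3) = -147*(-6 - 1)/(-8 - 1)*3*(-3)**2 = -147*(-7/(-9))*3*9 = -147*(-7*(-1/9))*27 = -343*27/3 = -147*21 = -3087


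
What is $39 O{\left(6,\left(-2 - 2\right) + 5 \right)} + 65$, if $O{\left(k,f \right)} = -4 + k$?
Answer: $143$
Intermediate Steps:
$39 O{\left(6,\left(-2 - 2\right) + 5 \right)} + 65 = 39 \left(-4 + 6\right) + 65 = 39 \cdot 2 + 65 = 78 + 65 = 143$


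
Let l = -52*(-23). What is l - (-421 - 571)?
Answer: 2188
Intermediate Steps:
l = 1196
l - (-421 - 571) = 1196 - (-421 - 571) = 1196 - 1*(-992) = 1196 + 992 = 2188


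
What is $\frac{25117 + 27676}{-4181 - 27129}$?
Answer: $- \frac{1703}{1010} \approx -1.6861$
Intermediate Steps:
$\frac{25117 + 27676}{-4181 - 27129} = \frac{52793}{-31310} = 52793 \left(- \frac{1}{31310}\right) = - \frac{1703}{1010}$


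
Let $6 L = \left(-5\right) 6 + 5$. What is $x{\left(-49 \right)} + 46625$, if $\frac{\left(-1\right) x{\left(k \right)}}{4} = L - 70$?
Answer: $\frac{140765}{3} \approx 46922.0$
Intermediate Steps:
$L = - \frac{25}{6}$ ($L = \frac{\left(-5\right) 6 + 5}{6} = \frac{-30 + 5}{6} = \frac{1}{6} \left(-25\right) = - \frac{25}{6} \approx -4.1667$)
$x{\left(k \right)} = \frac{890}{3}$ ($x{\left(k \right)} = - 4 \left(- \frac{25}{6} - 70\right) = \left(-4\right) \left(- \frac{445}{6}\right) = \frac{890}{3}$)
$x{\left(-49 \right)} + 46625 = \frac{890}{3} + 46625 = \frac{140765}{3}$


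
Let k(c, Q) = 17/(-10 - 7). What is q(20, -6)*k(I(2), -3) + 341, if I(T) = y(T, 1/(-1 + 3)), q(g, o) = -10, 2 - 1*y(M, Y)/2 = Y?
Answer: 351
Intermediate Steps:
y(M, Y) = 4 - 2*Y
I(T) = 3 (I(T) = 4 - 2/(-1 + 3) = 4 - 2/2 = 4 - 2*½ = 4 - 1 = 3)
k(c, Q) = -1 (k(c, Q) = 17/(-17) = 17*(-1/17) = -1)
q(20, -6)*k(I(2), -3) + 341 = -10*(-1) + 341 = 10 + 341 = 351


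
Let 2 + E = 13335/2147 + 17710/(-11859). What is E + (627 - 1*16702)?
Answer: -409220769626/25461273 ≈ -16072.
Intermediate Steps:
E = 69193849/25461273 (E = -2 + (13335/2147 + 17710/(-11859)) = -2 + (13335*(1/2147) + 17710*(-1/11859)) = -2 + (13335/2147 - 17710/11859) = -2 + 120116395/25461273 = 69193849/25461273 ≈ 2.7176)
E + (627 - 1*16702) = 69193849/25461273 + (627 - 1*16702) = 69193849/25461273 + (627 - 16702) = 69193849/25461273 - 16075 = -409220769626/25461273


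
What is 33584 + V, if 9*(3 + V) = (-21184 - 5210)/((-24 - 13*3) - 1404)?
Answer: 147798779/4401 ≈ 33583.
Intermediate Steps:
V = -4405/4401 (V = -3 + ((-21184 - 5210)/((-24 - 13*3) - 1404))/9 = -3 + (-26394/((-24 - 39) - 1404))/9 = -3 + (-26394/(-63 - 1404))/9 = -3 + (-26394/(-1467))/9 = -3 + (-26394*(-1/1467))/9 = -3 + (⅑)*(8798/489) = -3 + 8798/4401 = -4405/4401 ≈ -1.0009)
33584 + V = 33584 - 4405/4401 = 147798779/4401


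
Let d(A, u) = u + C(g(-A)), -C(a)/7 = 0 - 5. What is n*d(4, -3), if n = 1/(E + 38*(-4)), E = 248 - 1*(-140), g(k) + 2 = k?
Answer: 8/59 ≈ 0.13559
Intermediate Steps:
g(k) = -2 + k
C(a) = 35 (C(a) = -7*(0 - 5) = -7*(-5) = 35)
E = 388 (E = 248 + 140 = 388)
d(A, u) = 35 + u (d(A, u) = u + 35 = 35 + u)
n = 1/236 (n = 1/(388 + 38*(-4)) = 1/(388 - 152) = 1/236 ≈ 0.0042373)
n*d(4, -3) = (35 - 3)/236 = (1/236)*32 = 8/59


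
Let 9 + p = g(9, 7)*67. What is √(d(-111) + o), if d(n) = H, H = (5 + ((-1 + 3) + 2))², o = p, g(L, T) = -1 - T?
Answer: 4*I*√29 ≈ 21.541*I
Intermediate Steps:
p = -545 (p = -9 + (-1 - 1*7)*67 = -9 + (-1 - 7)*67 = -9 - 8*67 = -9 - 536 = -545)
o = -545
H = 81 (H = (5 + (2 + 2))² = (5 + 4)² = 9² = 81)
d(n) = 81
√(d(-111) + o) = √(81 - 545) = √(-464) = 4*I*√29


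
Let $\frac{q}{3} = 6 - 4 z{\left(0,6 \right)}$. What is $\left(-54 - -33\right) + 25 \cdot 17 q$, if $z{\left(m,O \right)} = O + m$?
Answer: $-22971$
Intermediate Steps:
$q = -54$ ($q = 3 \left(6 - 4 \left(6 + 0\right)\right) = 3 \left(6 - 24\right) = 3 \left(-18\right) = -54$)
$\left(-54 - -33\right) + 25 \cdot 17 q = \left(-54 - -33\right) + 25 \cdot 17 \left(-54\right) = \left(-54 + 33\right) + 25 \left(-918\right) = -21 - 22950 = -22971$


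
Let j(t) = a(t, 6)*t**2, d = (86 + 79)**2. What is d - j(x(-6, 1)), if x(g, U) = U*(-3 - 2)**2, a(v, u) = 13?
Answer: 19100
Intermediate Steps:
x(g, U) = 25*U (x(g, U) = U*(-5)**2 = U*25 = 25*U)
d = 27225 (d = 165**2 = 27225)
j(t) = 13*t**2
d - j(x(-6, 1)) = 27225 - 13*(25*1)**2 = 27225 - 13*25**2 = 27225 - 13*625 = 27225 - 1*8125 = 27225 - 8125 = 19100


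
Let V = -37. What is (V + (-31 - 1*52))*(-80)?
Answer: 9600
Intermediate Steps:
(V + (-31 - 1*52))*(-80) = (-37 + (-31 - 1*52))*(-80) = (-37 + (-31 - 52))*(-80) = (-37 - 83)*(-80) = -120*(-80) = 9600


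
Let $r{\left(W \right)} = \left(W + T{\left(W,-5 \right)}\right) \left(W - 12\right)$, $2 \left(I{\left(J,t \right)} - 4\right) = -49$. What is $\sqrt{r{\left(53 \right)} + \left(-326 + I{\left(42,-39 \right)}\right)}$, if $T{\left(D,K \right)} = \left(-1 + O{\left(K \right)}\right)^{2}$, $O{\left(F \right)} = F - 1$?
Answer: $\frac{\sqrt{15342}}{2} \approx 61.931$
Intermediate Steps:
$I{\left(J,t \right)} = - \frac{41}{2}$ ($I{\left(J,t \right)} = 4 + \frac{1}{2} \left(-49\right) = 4 - \frac{49}{2} = - \frac{41}{2}$)
$O{\left(F \right)} = -1 + F$
$T{\left(D,K \right)} = \left(-2 + K\right)^{2}$ ($T{\left(D,K \right)} = \left(-1 + \left(-1 + K\right)\right)^{2} = \left(-2 + K\right)^{2}$)
$r{\left(W \right)} = \left(-12 + W\right) \left(49 + W\right)$ ($r{\left(W \right)} = \left(W + \left(-2 - 5\right)^{2}\right) \left(W - 12\right) = \left(W + \left(-7\right)^{2}\right) \left(-12 + W\right) = \left(W + 49\right) \left(-12 + W\right) = \left(49 + W\right) \left(-12 + W\right) = \left(-12 + W\right) \left(49 + W\right)$)
$\sqrt{r{\left(53 \right)} + \left(-326 + I{\left(42,-39 \right)}\right)} = \sqrt{\left(-588 + 53^{2} + 37 \cdot 53\right) - \frac{693}{2}} = \sqrt{\left(-588 + 2809 + 1961\right) - \frac{693}{2}} = \sqrt{4182 - \frac{693}{2}} = \sqrt{\frac{7671}{2}} = \frac{\sqrt{15342}}{2}$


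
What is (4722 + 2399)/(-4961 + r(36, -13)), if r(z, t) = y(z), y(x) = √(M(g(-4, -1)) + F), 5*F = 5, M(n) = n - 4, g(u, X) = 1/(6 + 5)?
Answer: -388600091/270726763 - 28484*I*√22/270726763 ≈ -1.4354 - 0.00049349*I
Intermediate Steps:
g(u, X) = 1/11
M(n) = -4 + n
F = 1 (F = (⅕)*5 = 1)
y(x) = 4*I*√22/11 (y(x) = √((-4 + 1/11) + 1) = √(-43/11 + 1) = √(-32/11) = 4*I*√22/11)
r(z, t) = 4*I*√22/11
(4722 + 2399)/(-4961 + r(36, -13)) = (4722 + 2399)/(-4961 + 4*I*√22/11) = 7121/(-4961 + 4*I*√22/11)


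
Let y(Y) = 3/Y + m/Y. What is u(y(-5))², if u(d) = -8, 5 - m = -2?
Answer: 64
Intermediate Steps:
m = 7 (m = 5 - 1*(-2) = 5 + 2 = 7)
y(Y) = 10/Y (y(Y) = 3/Y + 7/Y = 10/Y)
u(y(-5))² = (-8)² = 64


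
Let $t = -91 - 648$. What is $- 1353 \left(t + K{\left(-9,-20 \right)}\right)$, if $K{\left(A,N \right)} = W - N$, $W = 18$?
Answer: $948453$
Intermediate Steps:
$K{\left(A,N \right)} = 18 - N$
$t = -739$
$- 1353 \left(t + K{\left(-9,-20 \right)}\right) = - 1353 \left(-739 + \left(18 - -20\right)\right) = - 1353 \left(-739 + \left(18 + 20\right)\right) = - 1353 \left(-739 + 38\right) = \left(-1353\right) \left(-701\right) = 948453$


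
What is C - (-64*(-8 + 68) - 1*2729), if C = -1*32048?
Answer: -25479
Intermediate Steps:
C = -32048
C - (-64*(-8 + 68) - 1*2729) = -32048 - (-64*(-8 + 68) - 1*2729) = -32048 - (-64*60 - 2729) = -32048 - (-3840 - 2729) = -32048 - 1*(-6569) = -32048 + 6569 = -25479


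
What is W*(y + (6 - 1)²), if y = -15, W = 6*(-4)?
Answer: -240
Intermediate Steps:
W = -24
W*(y + (6 - 1)²) = -24*(-15 + (6 - 1)²) = -24*(-15 + 5²) = -24*(-15 + 25) = -24*10 = -240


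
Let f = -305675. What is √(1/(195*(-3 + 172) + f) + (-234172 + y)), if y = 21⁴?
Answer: I*√184504105685445/68180 ≈ 199.23*I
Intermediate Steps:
y = 194481
√(1/(195*(-3 + 172) + f) + (-234172 + y)) = √(1/(195*(-3 + 172) - 305675) + (-234172 + 194481)) = √(1/(195*169 - 305675) - 39691) = √(1/(32955 - 305675) - 39691) = √(1/(-272720) - 39691) = √(-1/272720 - 39691) = √(-10824529521/272720) = I*√184504105685445/68180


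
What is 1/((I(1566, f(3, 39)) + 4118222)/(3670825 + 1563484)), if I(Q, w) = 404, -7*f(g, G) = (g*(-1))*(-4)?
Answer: 5234309/4118626 ≈ 1.2709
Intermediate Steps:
f(g, G) = -4*g/7 (f(g, G) = -g*(-1)*(-4)/7 = -(-g)*(-4)/7 = -4*g/7)
1/((I(1566, f(3, 39)) + 4118222)/(3670825 + 1563484)) = 1/((404 + 4118222)/(3670825 + 1563484)) = 1/(4118626/5234309) = 5234309/4118626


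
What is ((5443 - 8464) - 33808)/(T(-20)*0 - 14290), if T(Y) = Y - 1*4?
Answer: 36829/14290 ≈ 2.5773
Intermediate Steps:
T(Y) = -4 + Y (T(Y) = Y - 4 = -4 + Y)
((5443 - 8464) - 33808)/(T(-20)*0 - 14290) = ((5443 - 8464) - 33808)/((-4 - 20)*0 - 14290) = (-3021 - 33808)/(-24*0 - 14290) = -36829/(0 - 14290) = -36829/(-14290) = -36829*(-1/14290) = 36829/14290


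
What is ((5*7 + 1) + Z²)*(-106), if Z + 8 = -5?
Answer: -21730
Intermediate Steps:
Z = -13 (Z = -8 - 5 = -13)
((5*7 + 1) + Z²)*(-106) = ((5*7 + 1) + (-13)²)*(-106) = ((35 + 1) + 169)*(-106) = (36 + 169)*(-106) = 205*(-106) = -21730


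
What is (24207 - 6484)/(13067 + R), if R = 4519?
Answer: 17723/17586 ≈ 1.0078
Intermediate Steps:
(24207 - 6484)/(13067 + R) = (24207 - 6484)/(13067 + 4519) = 17723/17586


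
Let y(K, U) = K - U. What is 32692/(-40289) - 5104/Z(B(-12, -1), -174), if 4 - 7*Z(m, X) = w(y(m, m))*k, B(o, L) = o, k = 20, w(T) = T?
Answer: -359894040/40289 ≈ -8932.8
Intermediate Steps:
Z(m, X) = 4/7 (Z(m, X) = 4/7 - (m - m)*20/7 = 4/7 - 0*20 = 4/7 - 1/7*0 = 4/7 + 0 = 4/7)
32692/(-40289) - 5104/Z(B(-12, -1), -174) = 32692/(-40289) - 5104/4/7 = 32692*(-1/40289) - 5104*7/4 = -32692/40289 - 8932 = -359894040/40289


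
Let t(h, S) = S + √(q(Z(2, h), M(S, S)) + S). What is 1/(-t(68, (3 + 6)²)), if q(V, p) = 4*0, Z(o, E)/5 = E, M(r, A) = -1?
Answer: -1/90 ≈ -0.011111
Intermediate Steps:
Z(o, E) = 5*E
q(V, p) = 0
t(h, S) = S + √S (t(h, S) = S + √(0 + S) = S + √S)
1/(-t(68, (3 + 6)²)) = 1/(-((3 + 6)² + √((3 + 6)²))) = 1/(-(9² + √(9²))) = 1/(-(81 + √81)) = 1/(-(81 + 9)) = 1/(-1*90) = 1/(-90) = -1/90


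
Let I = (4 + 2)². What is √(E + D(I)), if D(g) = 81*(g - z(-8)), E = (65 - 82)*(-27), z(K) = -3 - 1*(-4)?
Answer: 3*√366 ≈ 57.393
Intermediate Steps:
z(K) = 1 (z(K) = -3 + 4 = 1)
I = 36 (I = 6² = 36)
E = 459 (E = -17*(-27) = 459)
D(g) = -81 + 81*g (D(g) = 81*(g - 1*1) = 81*(g - 1) = 81*(-1 + g) = -81 + 81*g)
√(E + D(I)) = √(459 + (-81 + 81*36)) = √(459 + (-81 + 2916)) = √(459 + 2835) = √3294 = 3*√366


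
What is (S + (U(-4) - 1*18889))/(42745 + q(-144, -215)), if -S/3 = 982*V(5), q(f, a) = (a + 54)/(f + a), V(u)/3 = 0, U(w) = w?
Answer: -6782587/15345616 ≈ -0.44199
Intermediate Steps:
V(u) = 0 (V(u) = 3*0 = 0)
q(f, a) = (54 + a)/(a + f)
S = 0 (S = -2946*0 = -3*0 = 0)
(S + (U(-4) - 1*18889))/(42745 + q(-144, -215)) = (0 + (-4 - 1*18889))/(42745 + (54 - 215)/(-215 - 144)) = (0 + (-4 - 18889))/(42745 - 161/(-359)) = (0 - 18893)/(42745 - 1/359*(-161)) = -18893/(42745 + 161/359) = -18893/15345616/359 = -18893*359/15345616 = -6782587/15345616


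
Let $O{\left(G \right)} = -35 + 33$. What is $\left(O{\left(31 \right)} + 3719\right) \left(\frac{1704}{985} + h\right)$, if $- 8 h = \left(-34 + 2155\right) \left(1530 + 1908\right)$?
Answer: $- \frac{13348870273683}{3940} \approx -3.388 \cdot 10^{9}$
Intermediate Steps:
$h = - \frac{3645999}{4}$ ($h = - \frac{\left(-34 + 2155\right) \left(1530 + 1908\right)}{8} = - \frac{2121 \cdot 3438}{8} = \left(- \frac{1}{8}\right) 7291998 = - \frac{3645999}{4} \approx -9.115 \cdot 10^{5}$)
$O{\left(G \right)} = -2$
$\left(O{\left(31 \right)} + 3719\right) \left(\frac{1704}{985} + h\right) = \left(-2 + 3719\right) \left(\frac{1704}{985} - \frac{3645999}{4}\right) = 3717 \left(1704 \cdot \frac{1}{985} - \frac{3645999}{4}\right) = 3717 \left(\frac{1704}{985} - \frac{3645999}{4}\right) = 3717 \left(- \frac{3591302199}{3940}\right) = - \frac{13348870273683}{3940}$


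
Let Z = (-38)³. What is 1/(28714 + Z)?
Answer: -1/26158 ≈ -3.8229e-5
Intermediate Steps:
Z = -54872
1/(28714 + Z) = 1/(28714 - 54872) = 1/(-26158) = -1/26158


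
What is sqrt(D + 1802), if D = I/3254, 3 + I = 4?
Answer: sqrt(19080509086)/3254 ≈ 42.450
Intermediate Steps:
I = 1 (I = -3 + 4 = 1)
D = 1/3254 ≈ 0.00030731
sqrt(D + 1802) = sqrt(1/3254 + 1802) = sqrt(5863709/3254) = sqrt(19080509086)/3254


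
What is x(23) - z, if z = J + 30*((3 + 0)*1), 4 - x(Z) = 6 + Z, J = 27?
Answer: -142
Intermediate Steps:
x(Z) = -2 - Z (x(Z) = 4 - (6 + Z) = 4 + (-6 - Z) = -2 - Z)
z = 117 (z = 27 + 30*((3 + 0)*1) = 27 + 30*(3*1) = 27 + 30*3 = 27 + 90 = 117)
x(23) - z = (-2 - 1*23) - 1*117 = (-2 - 23) - 117 = -25 - 117 = -142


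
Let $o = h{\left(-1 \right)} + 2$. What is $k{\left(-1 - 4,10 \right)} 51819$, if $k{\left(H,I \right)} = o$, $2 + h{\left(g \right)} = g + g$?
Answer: $-103638$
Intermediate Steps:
$h{\left(g \right)} = -2 + 2 g$ ($h{\left(g \right)} = -2 + \left(g + g\right) = -2 + 2 g$)
$o = -2$ ($o = \left(-2 + 2 \left(-1\right)\right) + 2 = \left(-2 - 2\right) + 2 = -4 + 2 = -2$)
$k{\left(H,I \right)} = -2$
$k{\left(-1 - 4,10 \right)} 51819 = \left(-2\right) 51819 = -103638$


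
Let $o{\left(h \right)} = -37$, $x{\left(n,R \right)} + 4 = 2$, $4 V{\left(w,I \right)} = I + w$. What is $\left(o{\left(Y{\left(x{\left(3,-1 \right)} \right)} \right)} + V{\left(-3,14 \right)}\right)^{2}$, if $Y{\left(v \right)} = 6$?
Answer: $\frac{18769}{16} \approx 1173.1$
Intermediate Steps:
$V{\left(w,I \right)} = \frac{I}{4} + \frac{w}{4}$ ($V{\left(w,I \right)} = \frac{I + w}{4} = \frac{I}{4} + \frac{w}{4}$)
$x{\left(n,R \right)} = -2$ ($x{\left(n,R \right)} = -4 + 2 = -2$)
$\left(o{\left(Y{\left(x{\left(3,-1 \right)} \right)} \right)} + V{\left(-3,14 \right)}\right)^{2} = \left(-37 + \left(\frac{1}{4} \cdot 14 + \frac{1}{4} \left(-3\right)\right)\right)^{2} = \left(-37 + \left(\frac{7}{2} - \frac{3}{4}\right)\right)^{2} = \left(-37 + \frac{11}{4}\right)^{2} = \left(- \frac{137}{4}\right)^{2} = \frac{18769}{16}$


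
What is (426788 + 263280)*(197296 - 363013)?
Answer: -114355998756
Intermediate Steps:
(426788 + 263280)*(197296 - 363013) = 690068*(-165717) = -114355998756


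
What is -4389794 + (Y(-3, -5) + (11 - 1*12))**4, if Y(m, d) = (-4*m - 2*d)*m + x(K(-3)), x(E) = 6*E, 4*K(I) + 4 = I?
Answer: 506963921/16 ≈ 3.1685e+7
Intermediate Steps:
K(I) = -1 + I/4
Y(m, d) = -21/2 + m*(-4*m - 2*d) (Y(m, d) = (-4*m - 2*d)*m + 6*(-1 + (1/4)*(-3)) = m*(-4*m - 2*d) + 6*(-1 - 3/4) = m*(-4*m - 2*d) + 6*(-7/4) = m*(-4*m - 2*d) - 21/2 = -21/2 + m*(-4*m - 2*d))
-4389794 + (Y(-3, -5) + (11 - 1*12))**4 = -4389794 + ((-21/2 - 4*(-3)**2 - 2*(-5)*(-3)) + (11 - 1*12))**4 = -4389794 + ((-21/2 - 4*9 - 30) + (11 - 12))**4 = -4389794 + ((-21/2 - 36 - 30) - 1)**4 = -4389794 + (-153/2 - 1)**4 = -4389794 + (-155/2)**4 = -4389794 + 577200625/16 = 506963921/16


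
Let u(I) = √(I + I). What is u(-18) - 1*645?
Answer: -645 + 6*I ≈ -645.0 + 6.0*I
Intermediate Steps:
u(I) = √2*√I (u(I) = √(2*I) = √2*√I)
u(-18) - 1*645 = √2*√(-18) - 1*645 = √2*(3*I*√2) - 645 = 6*I - 645 = -645 + 6*I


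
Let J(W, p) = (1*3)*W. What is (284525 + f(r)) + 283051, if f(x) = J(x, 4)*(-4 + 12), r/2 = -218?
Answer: 557112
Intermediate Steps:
r = -436 (r = 2*(-218) = -436)
J(W, p) = 3*W
f(x) = 24*x (f(x) = (3*x)*(-4 + 12) = (3*x)*8 = 24*x)
(284525 + f(r)) + 283051 = (284525 + 24*(-436)) + 283051 = (284525 - 10464) + 283051 = 274061 + 283051 = 557112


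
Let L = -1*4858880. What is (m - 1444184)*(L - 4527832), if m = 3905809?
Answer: -23106564927000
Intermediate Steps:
L = -4858880
(m - 1444184)*(L - 4527832) = (3905809 - 1444184)*(-4858880 - 4527832) = 2461625*(-9386712) = -23106564927000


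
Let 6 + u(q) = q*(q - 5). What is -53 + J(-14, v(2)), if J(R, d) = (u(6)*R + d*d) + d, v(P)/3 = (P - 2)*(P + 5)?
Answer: -53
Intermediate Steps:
u(q) = -6 + q*(-5 + q) (u(q) = -6 + q*(q - 5) = -6 + q*(-5 + q))
v(P) = 3*(-2 + P)*(5 + P) (v(P) = 3*((P - 2)*(P + 5)) = 3*((-2 + P)*(5 + P)) = 3*(-2 + P)*(5 + P))
J(R, d) = d + d² (J(R, d) = ((-6 + 6² - 5*6)*R + d*d) + d = ((-6 + 36 - 30)*R + d²) + d = (0*R + d²) + d = (0 + d²) + d = d² + d = d + d²)
-53 + J(-14, v(2)) = -53 + (-30 + 3*2² + 9*2)*(1 + (-30 + 3*2² + 9*2)) = -53 + (-30 + 3*4 + 18)*(1 + (-30 + 3*4 + 18)) = -53 + (-30 + 12 + 18)*(1 + (-30 + 12 + 18)) = -53 + 0*(1 + 0) = -53 + 0*1 = -53 + 0 = -53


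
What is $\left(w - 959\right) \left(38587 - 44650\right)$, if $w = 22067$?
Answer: $-127977804$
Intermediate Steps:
$\left(w - 959\right) \left(38587 - 44650\right) = \left(22067 - 959\right) \left(38587 - 44650\right) = 21108 \left(-6063\right) = -127977804$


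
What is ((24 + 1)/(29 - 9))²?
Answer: 25/16 ≈ 1.5625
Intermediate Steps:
((24 + 1)/(29 - 9))² = (25/20)² = (25*(1/20))² = (5/4)² = 25/16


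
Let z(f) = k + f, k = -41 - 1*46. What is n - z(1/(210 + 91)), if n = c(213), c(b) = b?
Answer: 90299/301 ≈ 300.00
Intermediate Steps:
k = -87 (k = -41 - 46 = -87)
n = 213
z(f) = -87 + f
n - z(1/(210 + 91)) = 213 - (-87 + 1/(210 + 91)) = 213 - (-87 + 1/301) = 213 - 1*(-26186/301) = 213 + 26186/301 = 90299/301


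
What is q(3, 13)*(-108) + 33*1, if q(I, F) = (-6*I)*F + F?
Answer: 23901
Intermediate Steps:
q(I, F) = F - 6*F*I (q(I, F) = -6*F*I + F = F - 6*F*I)
q(3, 13)*(-108) + 33*1 = (13*(1 - 6*3))*(-108) + 33*1 = (13*(1 - 18))*(-108) + 33 = (13*(-17))*(-108) + 33 = -221*(-108) + 33 = 23868 + 33 = 23901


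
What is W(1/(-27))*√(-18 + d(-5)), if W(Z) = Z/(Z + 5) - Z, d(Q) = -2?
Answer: 107*I*√5/1809 ≈ 0.13226*I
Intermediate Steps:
W(Z) = -Z + Z/(5 + Z) (W(Z) = Z/(5 + Z) - Z = -Z + Z/(5 + Z))
W(1/(-27))*√(-18 + d(-5)) = (-1*(4 + 1/(-27))/(-27*(5 + 1/(-27))))*√(-18 - 2) = (-1*(-1/27)*(4 - 1/27)/(5 - 1/27))*√(-20) = (-1*(-1/27)*107/27/134/27)*(2*I*√5) = (-1*(-1/27)*27/134*107/27)*(2*I*√5) = 107*(2*I*√5)/3618 = 107*I*√5/1809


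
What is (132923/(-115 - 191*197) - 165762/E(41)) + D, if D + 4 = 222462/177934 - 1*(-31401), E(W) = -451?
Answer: 48099654133451137/1514364423814 ≈ 31762.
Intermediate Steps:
D = 2793408130/88967 (D = -4 + (222462/177934 - 1*(-31401)) = -4 + (222462*(1/177934) + 31401) = -4 + (111231/88967 + 31401) = -4 + 2793763998/88967 = 2793408130/88967 ≈ 31398.)
(132923/(-115 - 191*197) - 165762/E(41)) + D = (132923/(-115 - 191*197) - 165762/(-451)) + 2793408130/88967 = (132923/(-115 - 37627) - 165762*(-1/451)) + 2793408130/88967 = (132923/(-37742) + 165762/451) + 2793408130/88967 = (132923*(-1/37742) + 165762/451) + 2793408130/88967 = (-132923/37742 + 165762/451) + 2793408130/88967 = 6196241131/17021642 + 2793408130/88967 = 48099654133451137/1514364423814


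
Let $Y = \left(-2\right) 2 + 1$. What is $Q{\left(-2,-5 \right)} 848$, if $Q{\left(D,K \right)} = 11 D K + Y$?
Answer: $90736$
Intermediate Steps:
$Y = -3$ ($Y = -4 + 1 = -3$)
$Q{\left(D,K \right)} = -3 + 11 D K$ ($Q{\left(D,K \right)} = 11 D K - 3 = -3 + 11 D K$)
$Q{\left(-2,-5 \right)} 848 = \left(-3 + 11 \left(-2\right) \left(-5\right)\right) 848 = \left(-3 + 110\right) 848 = 107 \cdot 848 = 90736$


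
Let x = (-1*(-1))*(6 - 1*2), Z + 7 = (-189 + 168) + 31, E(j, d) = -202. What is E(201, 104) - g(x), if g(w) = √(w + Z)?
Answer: -202 - √7 ≈ -204.65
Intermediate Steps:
Z = 3 (Z = -7 + ((-189 + 168) + 31) = -7 + (-21 + 31) = -7 + 10 = 3)
x = 4 (x = 1*(6 - 2) = 1*4 = 4)
g(w) = √(3 + w) (g(w) = √(w + 3) = √(3 + w))
E(201, 104) - g(x) = -202 - √(3 + 4) = -202 - √7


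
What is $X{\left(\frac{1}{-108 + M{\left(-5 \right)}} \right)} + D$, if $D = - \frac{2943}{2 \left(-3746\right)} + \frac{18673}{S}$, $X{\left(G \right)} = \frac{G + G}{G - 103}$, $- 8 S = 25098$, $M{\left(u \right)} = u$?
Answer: $- \frac{126741316193}{22799148690} \approx -5.559$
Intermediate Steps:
$S = - \frac{12549}{4}$ ($S = \left(- \frac{1}{8}\right) 25098 = - \frac{12549}{4} \approx -3137.3$)
$X{\left(G \right)} = \frac{2 G}{-103 + G}$
$D = - \frac{522660757}{94017108}$ ($D = - \frac{2943}{2 \left(-3746\right)} + \frac{18673}{- \frac{12549}{4}} = - \frac{2943}{-7492} + 18673 \left(- \frac{4}{12549}\right) = \left(-2943\right) \left(- \frac{1}{7492}\right) - \frac{74692}{12549} = \frac{2943}{7492} - \frac{74692}{12549} = - \frac{522660757}{94017108} \approx -5.5592$)
$X{\left(\frac{1}{-108 + M{\left(-5 \right)}} \right)} + D = \frac{2}{\left(-108 - 5\right) \left(-103 + \frac{1}{-108 - 5}\right)} - \frac{522660757}{94017108} = \frac{2}{\left(-113\right) \left(-103 + \frac{1}{-113}\right)} - \frac{522660757}{94017108} = 2 \left(- \frac{1}{113}\right) \frac{1}{-103 - \frac{1}{113}} - \frac{522660757}{94017108} = 2 \left(- \frac{1}{113}\right) \frac{1}{- \frac{11640}{113}} - \frac{522660757}{94017108} = 2 \left(- \frac{1}{113}\right) \left(- \frac{113}{11640}\right) - \frac{522660757}{94017108} = \frac{1}{5820} - \frac{522660757}{94017108} = - \frac{126741316193}{22799148690}$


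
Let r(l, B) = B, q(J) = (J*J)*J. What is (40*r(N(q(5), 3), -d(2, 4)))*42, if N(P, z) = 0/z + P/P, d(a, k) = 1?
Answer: -1680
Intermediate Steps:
q(J) = J³ (q(J) = J²*J = J³)
N(P, z) = 1 (N(P, z) = 0 + 1 = 1)
(40*r(N(q(5), 3), -d(2, 4)))*42 = (40*(-1*1))*42 = (40*(-1))*42 = -40*42 = -1680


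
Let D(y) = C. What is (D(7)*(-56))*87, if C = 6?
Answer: -29232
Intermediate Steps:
D(y) = 6
(D(7)*(-56))*87 = (6*(-56))*87 = -336*87 = -29232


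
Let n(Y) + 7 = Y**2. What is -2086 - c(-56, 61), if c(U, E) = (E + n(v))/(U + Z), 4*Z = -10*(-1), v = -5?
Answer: -223044/107 ≈ -2084.5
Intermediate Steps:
n(Y) = -7 + Y**2
Z = 5/2 (Z = (-10*(-1))/4 = (1/4)*10 = 5/2 ≈ 2.5000)
c(U, E) = (18 + E)/(5/2 + U) (c(U, E) = (E + (-7 + (-5)**2))/(U + 5/2) = (E + (-7 + 25))/(5/2 + U) = (E + 18)/(5/2 + U) = (18 + E)/(5/2 + U))
-2086 - c(-56, 61) = -2086 - 2*(18 + 61)/(5 + 2*(-56)) = -2086 - 2*79/(5 - 112) = -2086 - 2*79/(-107) = -2086 - 2*(-1)*79/107 = -2086 - 1*(-158/107) = -2086 + 158/107 = -223044/107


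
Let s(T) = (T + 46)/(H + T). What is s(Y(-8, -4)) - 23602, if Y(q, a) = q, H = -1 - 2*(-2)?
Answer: -118048/5 ≈ -23610.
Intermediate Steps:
H = 3 (H = -1 + 4 = 3)
s(T) = (46 + T)/(3 + T) (s(T) = (T + 46)/(3 + T) = (46 + T)/(3 + T))
s(Y(-8, -4)) - 23602 = (46 - 8)/(3 - 8) - 23602 = 38/(-5) - 23602 = -⅕*38 - 23602 = -38/5 - 23602 = -118048/5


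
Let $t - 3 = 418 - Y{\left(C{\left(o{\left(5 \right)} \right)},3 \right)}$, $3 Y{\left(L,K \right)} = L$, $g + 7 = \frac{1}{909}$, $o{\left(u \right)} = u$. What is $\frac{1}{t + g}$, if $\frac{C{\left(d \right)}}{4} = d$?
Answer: $\frac{909}{370267} \approx 0.002455$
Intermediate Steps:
$C{\left(d \right)} = 4 d$
$g = - \frac{6362}{909}$ ($g = -7 + \frac{1}{909} = - \frac{6362}{909} \approx -6.9989$)
$Y{\left(L,K \right)} = \frac{L}{3}$
$t = \frac{1243}{3}$ ($t = 3 + \left(418 - \frac{4 \cdot 5}{3}\right) = 3 + \left(418 - \frac{1}{3} \cdot 20\right) = 3 + \left(418 - \frac{20}{3}\right) = 3 + \frac{1234}{3} = \frac{1243}{3} \approx 414.33$)
$\frac{1}{t + g} = \frac{1}{\frac{1243}{3} - \frac{6362}{909}} = \frac{1}{\frac{370267}{909}} = \frac{909}{370267}$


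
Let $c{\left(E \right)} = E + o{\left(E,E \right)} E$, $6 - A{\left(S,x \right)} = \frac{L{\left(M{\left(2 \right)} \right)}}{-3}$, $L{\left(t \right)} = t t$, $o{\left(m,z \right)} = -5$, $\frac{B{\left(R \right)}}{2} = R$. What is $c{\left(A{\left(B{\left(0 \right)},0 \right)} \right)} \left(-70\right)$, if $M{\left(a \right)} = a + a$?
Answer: $\frac{9520}{3} \approx 3173.3$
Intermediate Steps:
$B{\left(R \right)} = 2 R$
$M{\left(a \right)} = 2 a$
$L{\left(t \right)} = t^{2}$
$A{\left(S,x \right)} = \frac{34}{3}$ ($A{\left(S,x \right)} = 6 - \frac{\left(2 \cdot 2\right)^{2}}{-3} = 6 - 4^{2} \left(- \frac{1}{3}\right) = 6 - 16 \left(- \frac{1}{3}\right) = 6 - - \frac{16}{3} = 6 + \frac{16}{3} = \frac{34}{3}$)
$c{\left(E \right)} = - 4 E$ ($c{\left(E \right)} = E - 5 E = - 4 E$)
$c{\left(A{\left(B{\left(0 \right)},0 \right)} \right)} \left(-70\right) = \left(-4\right) \frac{34}{3} \left(-70\right) = \left(- \frac{136}{3}\right) \left(-70\right) = \frac{9520}{3}$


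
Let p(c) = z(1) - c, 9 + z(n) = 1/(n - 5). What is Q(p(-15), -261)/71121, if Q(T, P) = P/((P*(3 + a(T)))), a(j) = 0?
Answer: 1/213363 ≈ 4.6869e-6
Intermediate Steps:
z(n) = -9 + 1/(-5 + n) (z(n) = -9 + 1/(n - 5) = -9 + 1/(-5 + n))
p(c) = -37/4 - c (p(c) = (46 - 9*1)/(-5 + 1) - c = (46 - 9)/(-4) - c = -¼*37 - c = -37/4 - c)
Q(T, P) = ⅓ (Q(T, P) = P/((P*(3 + 0))) = P/((P*3)) = P/((3*P)) = P*(1/(3*P)) = ⅓)
Q(p(-15), -261)/71121 = (⅓)/71121 = (⅓)*(1/71121) = 1/213363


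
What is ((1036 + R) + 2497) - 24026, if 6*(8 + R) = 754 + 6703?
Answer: -115549/6 ≈ -19258.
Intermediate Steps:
R = 7409/6 (R = -8 + (754 + 6703)/6 = -8 + (⅙)*7457 = -8 + 7457/6 = 7409/6 ≈ 1234.8)
((1036 + R) + 2497) - 24026 = ((1036 + 7409/6) + 2497) - 24026 = (13625/6 + 2497) - 24026 = 28607/6 - 24026 = -115549/6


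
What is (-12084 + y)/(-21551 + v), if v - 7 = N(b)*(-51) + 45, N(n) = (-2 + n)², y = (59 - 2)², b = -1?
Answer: 8835/21958 ≈ 0.40236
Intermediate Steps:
y = 3249 (y = 57² = 3249)
v = -407 (v = 7 + ((-2 - 1)²*(-51) + 45) = 7 + ((-3)²*(-51) + 45) = 7 + (9*(-51) + 45) = 7 + (-459 + 45) = 7 - 414 = -407)
(-12084 + y)/(-21551 + v) = (-12084 + 3249)/(-21551 - 407) = -8835/(-21958) = -8835*(-1/21958) = 8835/21958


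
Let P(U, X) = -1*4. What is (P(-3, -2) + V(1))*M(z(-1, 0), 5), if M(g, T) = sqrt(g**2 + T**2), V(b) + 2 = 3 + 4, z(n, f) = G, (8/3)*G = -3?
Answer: 41/8 ≈ 5.1250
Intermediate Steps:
P(U, X) = -4
G = -9/8 (G = (3/8)*(-3) = -9/8 ≈ -1.1250)
z(n, f) = -9/8
V(b) = 5 (V(b) = -2 + (3 + 4) = -2 + 7 = 5)
M(g, T) = sqrt(T**2 + g**2)
(P(-3, -2) + V(1))*M(z(-1, 0), 5) = (-4 + 5)*sqrt(5**2 + (-9/8)**2) = 1*sqrt(25 + 81/64) = 1*sqrt(1681/64) = 1*(41/8) = 41/8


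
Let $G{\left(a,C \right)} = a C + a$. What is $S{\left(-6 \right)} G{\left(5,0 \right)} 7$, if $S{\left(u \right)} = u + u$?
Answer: $-420$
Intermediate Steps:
$S{\left(u \right)} = 2 u$
$G{\left(a,C \right)} = a + C a$ ($G{\left(a,C \right)} = C a + a = a + C a$)
$S{\left(-6 \right)} G{\left(5,0 \right)} 7 = 2 \left(-6\right) 5 \left(1 + 0\right) 7 = - 12 \cdot 5 \cdot 1 \cdot 7 = \left(-12\right) 5 \cdot 7 = \left(-60\right) 7 = -420$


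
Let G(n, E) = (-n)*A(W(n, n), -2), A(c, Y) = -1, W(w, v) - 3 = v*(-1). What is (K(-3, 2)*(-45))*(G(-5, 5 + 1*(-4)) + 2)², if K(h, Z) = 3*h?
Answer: 3645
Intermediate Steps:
W(w, v) = 3 - v (W(w, v) = 3 + v*(-1) = 3 - v)
G(n, E) = n (G(n, E) = -n*(-1) = n)
(K(-3, 2)*(-45))*(G(-5, 5 + 1*(-4)) + 2)² = ((3*(-3))*(-45))*(-5 + 2)² = -9*(-45)*(-3)² = 405*9 = 3645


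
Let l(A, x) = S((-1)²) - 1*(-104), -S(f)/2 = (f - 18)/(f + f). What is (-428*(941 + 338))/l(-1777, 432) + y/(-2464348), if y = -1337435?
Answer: -1348851837741/298186108 ≈ -4523.5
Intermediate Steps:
S(f) = -(-18 + f)/f (S(f) = -2*(f - 18)/(f + f) = -2*(-18 + f)/(2*f) = -2*(-18 + f)*1/(2*f) = -(-18 + f)/f)
l(A, x) = 121 (l(A, x) = (18 - 1*(-1)²)/((-1)²) - 1*(-104) = (18 - 1*1)/1 + 104 = 1*(18 - 1) + 104 = 1*17 + 104 = 17 + 104 = 121)
(-428*(941 + 338))/l(-1777, 432) + y/(-2464348) = -428*(941 + 338)/121 - 1337435/(-2464348) = -428*1279*(1/121) - 1337435*(-1/2464348) = -547412*1/121 + 1337435/2464348 = -547412/121 + 1337435/2464348 = -1348851837741/298186108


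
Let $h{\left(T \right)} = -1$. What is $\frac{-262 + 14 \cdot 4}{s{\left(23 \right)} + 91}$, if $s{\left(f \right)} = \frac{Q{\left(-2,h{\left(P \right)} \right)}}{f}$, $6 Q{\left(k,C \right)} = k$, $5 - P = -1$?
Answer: $- \frac{7107}{3139} \approx -2.2641$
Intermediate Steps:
$P = 6$ ($P = 5 - -1 = 5 + 1 = 6$)
$Q{\left(k,C \right)} = \frac{k}{6}$
$s{\left(f \right)} = - \frac{1}{3 f}$ ($s{\left(f \right)} = \frac{\frac{1}{6} \left(-2\right)}{f} = - \frac{1}{3 f}$)
$\frac{-262 + 14 \cdot 4}{s{\left(23 \right)} + 91} = \frac{-262 + 14 \cdot 4}{- \frac{1}{3 \cdot 23} + 91} = \frac{-262 + 56}{\left(- \frac{1}{3}\right) \frac{1}{23} + 91} = - \frac{206}{- \frac{1}{69} + 91} = - \frac{206}{\frac{6278}{69}} = \left(-206\right) \frac{69}{6278} = - \frac{7107}{3139}$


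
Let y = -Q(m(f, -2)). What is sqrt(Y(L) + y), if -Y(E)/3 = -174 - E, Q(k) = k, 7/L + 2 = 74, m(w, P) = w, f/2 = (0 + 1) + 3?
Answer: sqrt(74058)/12 ≈ 22.678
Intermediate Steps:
f = 8 (f = 2*((0 + 1) + 3) = 2*(1 + 3) = 2*4 = 8)
L = 7/72 (L = 7/(-2 + 74) = 7/72 ≈ 0.097222)
Y(E) = 522 + 3*E (Y(E) = -3*(-174 - E) = 522 + 3*E)
y = -8 (y = -1*8 = -8)
sqrt(Y(L) + y) = sqrt((522 + 3*(7/72)) - 8) = sqrt((522 + 7/24) - 8) = sqrt(12535/24 - 8) = sqrt(12343/24) = sqrt(74058)/12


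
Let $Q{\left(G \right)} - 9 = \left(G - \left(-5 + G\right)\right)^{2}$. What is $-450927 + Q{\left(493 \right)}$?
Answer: $-450893$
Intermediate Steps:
$Q{\left(G \right)} = 34$ ($Q{\left(G \right)} = 9 + \left(G - \left(-5 + G\right)\right)^{2} = 9 + 5^{2} = 9 + 25 = 34$)
$-450927 + Q{\left(493 \right)} = -450927 + 34 = -450893$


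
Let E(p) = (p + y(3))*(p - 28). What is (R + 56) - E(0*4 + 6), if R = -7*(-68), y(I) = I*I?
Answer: 862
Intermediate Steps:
y(I) = I**2
R = 476
E(p) = (-28 + p)*(9 + p) (E(p) = (p + 3**2)*(p - 28) = (p + 9)*(-28 + p) = (9 + p)*(-28 + p) = (-28 + p)*(9 + p))
(R + 56) - E(0*4 + 6) = (476 + 56) - (-252 + (0*4 + 6)**2 - 19*(0*4 + 6)) = 532 - (-252 + (0 + 6)**2 - 19*(0 + 6)) = 532 - (-252 + 6**2 - 19*6) = 532 - (-252 + 36 - 114) = 532 - 1*(-330) = 532 + 330 = 862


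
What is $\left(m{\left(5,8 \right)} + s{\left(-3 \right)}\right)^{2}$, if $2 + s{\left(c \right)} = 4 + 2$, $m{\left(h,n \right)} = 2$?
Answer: $36$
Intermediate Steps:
$s{\left(c \right)} = 4$ ($s{\left(c \right)} = -2 + \left(4 + 2\right) = -2 + 6 = 4$)
$\left(m{\left(5,8 \right)} + s{\left(-3 \right)}\right)^{2} = \left(2 + 4\right)^{2} = 6^{2} = 36$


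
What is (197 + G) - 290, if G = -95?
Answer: -188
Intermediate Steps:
(197 + G) - 290 = (197 - 95) - 290 = 102 - 290 = -188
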